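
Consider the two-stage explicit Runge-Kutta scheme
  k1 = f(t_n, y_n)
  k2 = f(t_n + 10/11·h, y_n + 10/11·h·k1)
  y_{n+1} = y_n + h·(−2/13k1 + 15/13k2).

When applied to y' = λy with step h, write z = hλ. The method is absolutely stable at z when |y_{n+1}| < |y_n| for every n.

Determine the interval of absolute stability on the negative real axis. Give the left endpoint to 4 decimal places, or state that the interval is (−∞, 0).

Test eqn y'=λy, z=hλ:
  k1=λy_n ⇒ h·k1=z·y_n;  k2=λ(1+10/11z)y_n ⇒ h·k2=z(1+10/11z)y_n
  y_{n+1}/y_n = 1 − 2/13z + 15/13z(1+10/11z) = 1 + z + 150/143z²
  ⇒ R(z) = 1 + z + 150/143z².

Find x<0 with |R(x)|<1.
x=-0.81: |R|=0.8782
R=1: x+150/143x²=0 ⇒ x=−143/150=-0.9533; min R=1−1/(4·150/143)=0.7617>−1
Confirm numerically:
  x=-0.779: |R|=0.85755 <1
  x=-0.696: |R|=0.81213 <1
  x=-0.542: |R|=0.76614 <1
  x=-1.529: |R|=1.92328 >1
  x=-1.261: |R|=1.40696 >1
  x=-1.078: |R|=1.14097 >1
So |R|<1 on (-0.9533, 0).

(-0.9533, 0).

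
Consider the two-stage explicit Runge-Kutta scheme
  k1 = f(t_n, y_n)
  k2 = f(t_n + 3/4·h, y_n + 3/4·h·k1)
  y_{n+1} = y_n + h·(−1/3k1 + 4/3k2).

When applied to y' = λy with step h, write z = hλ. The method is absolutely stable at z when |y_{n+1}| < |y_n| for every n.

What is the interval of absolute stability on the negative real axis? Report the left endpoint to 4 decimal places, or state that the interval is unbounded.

With y'=λy (z=hλ):
  k1=λy_n ⇒ h·k1=z·y_n;  k2=λ(1+3/4z)y_n ⇒ h·k2=z(1+3/4z)y_n
  y_{n+1}/y_n = 1 − 1/3z + 4/3z(1+3/4z) = 1 + z + z²
  ⇒ R(z) = 1 + z + z².

Boundary: |R(x)|=1, x<0.
x=-0.52: |R|=0.7504
R=1: x+1x²=0 ⇒ x=−1=-1.0000; min R=1−1/(4·1)=0.7500>−1
Confirm numerically:
  x=-0.976: |R|=0.97658 <1
  x=-0.500: |R|=0.75000 <1
  x=-0.436: |R|=0.75410 <1
  x=-1.120: |R|=1.13440 >1
  x=-1.087: |R|=1.09457 >1
Stable set (-1.0000, 0).

(-1.0000, 0).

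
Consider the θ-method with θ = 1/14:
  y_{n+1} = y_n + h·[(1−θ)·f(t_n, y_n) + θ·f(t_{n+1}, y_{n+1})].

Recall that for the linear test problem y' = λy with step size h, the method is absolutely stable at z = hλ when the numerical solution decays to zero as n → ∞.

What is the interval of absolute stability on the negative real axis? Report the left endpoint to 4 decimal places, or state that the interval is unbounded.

On y'=λy, z=hλ:
  y_{n+1} = y_n + z·[13/14·y_n + 1/14·y_{n+1}] ⇒ (1 − 1/14z)y_{n+1} = (1 + 13/14z)y_n
  ⇒ R(z) = (1 + 13/14z)/(1 − 1/14z).

Need |R(x)|<1, x<0.
x=-0.85: |R|=0.1987
R=−1: 1+13/14x = −1+1/14x ⇒ -6/7x=2 ⇒ x=2/(-6/7)=-2.3333
Confirm numerically:
  x=-2.217: |R|=0.91392 <1
  x=-2.040: |R|=0.78055 <1
  x=-1.025: |R|=0.04493 <1
  x=-2.874: |R|=1.38450 >1
  x=-2.444: |R|=1.08076 >1
So |R|<1 on (-2.3333, 0).

z∈(-2.3333,0).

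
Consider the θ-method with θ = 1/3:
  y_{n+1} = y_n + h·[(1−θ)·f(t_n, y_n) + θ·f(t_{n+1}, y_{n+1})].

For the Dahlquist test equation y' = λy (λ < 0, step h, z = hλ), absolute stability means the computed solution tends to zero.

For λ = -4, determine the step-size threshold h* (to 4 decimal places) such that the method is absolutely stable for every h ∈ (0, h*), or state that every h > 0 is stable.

With y'=λy (z=hλ):
  y_{n+1} = y_n + z·[2/3·y_n + 1/3·y_{n+1}] ⇒ (1 − 1/3z)y_{n+1} = (1 + 2/3z)y_n
  so R(z) = (1 + 2/3z)/(1 − 1/3z).

Find x<0 with |R(x)|<1.
x=-1.28: |R|=0.1028
R=−1: 1+2/3x = −1+1/3x ⇒ -1/3x=2 ⇒ x=2/(-1/3)=-6.0000
Confirm numerically:
  x=-5.874: |R|=0.98580 <1
  x=-5.290: |R|=0.91435 <1
  x=-4.822: |R|=0.84940 <1
  x=-6.311: |R|=1.03340 >1
  x=-6.122: |R|=1.01337 >1
  x=-6.050: |R|=1.00552 >1
Stable set (-6.0000, 0).

(-6.0000,0); λ=-4 ⇒ h* = (6)/4 = 1.5000.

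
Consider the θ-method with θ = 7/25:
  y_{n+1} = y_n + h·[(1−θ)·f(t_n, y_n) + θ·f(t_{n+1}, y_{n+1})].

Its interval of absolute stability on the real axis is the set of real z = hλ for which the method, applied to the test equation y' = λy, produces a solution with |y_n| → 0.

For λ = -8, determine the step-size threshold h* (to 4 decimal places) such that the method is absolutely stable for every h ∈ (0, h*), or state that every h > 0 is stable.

Test eqn y'=λy, z=hλ:
  y_{n+1} = y_n + z·[18/25·y_n + 7/25·y_{n+1}] ⇒ (1 − 7/25z)y_{n+1} = (1 + 18/25z)y_n
  so R(z) = (1 + 18/25z)/(1 − 7/25z).

Solve |R(x)|<1 on ℝ⁻.
x=-0.7: |R|=0.4147
R=−1: 1+18/25x = −1+7/25x ⇒ -11/25x=2 ⇒ x=2/(-11/25)=-4.5455
Confirm numerically:
  x=-4.410: |R|=0.97333 <1
  x=-3.952: |R|=0.87604 <1
  x=-3.772: |R|=0.83449 <1
  x=-5.094: |R|=1.09948 >1
  x=-4.651: |R|=1.02017 >1
So |R|<1 on (-4.5455, 0).

(-4.5455,0); λ=-8 ⇒ h* = (50/11)/8 = 0.5682.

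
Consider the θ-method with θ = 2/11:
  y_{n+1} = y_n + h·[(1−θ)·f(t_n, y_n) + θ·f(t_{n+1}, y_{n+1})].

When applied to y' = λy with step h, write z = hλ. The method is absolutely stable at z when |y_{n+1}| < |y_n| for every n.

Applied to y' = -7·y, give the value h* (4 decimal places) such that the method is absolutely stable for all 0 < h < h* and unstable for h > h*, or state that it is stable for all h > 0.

On y'=λy, z=hλ:
  y_{n+1} = y_n + z·[9/11·y_n + 2/11·y_{n+1}] ⇒ (1 − 2/11z)y_{n+1} = (1 + 9/11z)y_n
  so R(z) = (1 + 9/11z)/(1 − 2/11z).

Find x<0 with |R(x)|<1.
x=-1.2: |R|=0.0149
R=−1: 1+9/11x = −1+2/11x ⇒ -7/11x=2 ⇒ x=2/(-7/11)=-3.1429
Confirm numerically:
  x=-2.621: |R|=0.77509 <1
  x=-2.279: |R|=0.61133 <1
  x=-1.577: |R|=0.22559 <1
  x=-3.546: |R|=1.15598 >1
  x=-3.232: |R|=1.03573 >1
  x=-3.220: |R|=1.03096 >1
Interval (-3.1429, 0).

(-3.1429,0); λ=-7 ⇒ h* = (22/7)/7 = 0.4490.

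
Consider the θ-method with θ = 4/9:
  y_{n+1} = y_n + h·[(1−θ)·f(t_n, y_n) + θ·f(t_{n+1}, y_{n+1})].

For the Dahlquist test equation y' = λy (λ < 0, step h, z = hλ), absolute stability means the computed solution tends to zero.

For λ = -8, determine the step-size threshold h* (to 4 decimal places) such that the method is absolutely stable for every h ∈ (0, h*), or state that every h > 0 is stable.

On y'=λy, z=hλ:
  y_{n+1} = y_n + z·[5/9·y_n + 4/9·y_{n+1}] ⇒ (1 − 4/9z)y_{n+1} = (1 + 5/9z)y_n
  Hence R(z) = (1 + 5/9z)/(1 − 4/9z).

Boundary: |R(x)|=1, x<0.
x=-1.42: |R|=0.1294
R=−1: 1+5/9x = −1+4/9x ⇒ -1/9x=2 ⇒ x=2/(-1/9)=-18.0000
Confirm numerically:
  x=-17.723: |R|=0.99653 <1
  x=-15.867: |R|=0.97057 <1
  x=-10.855: |R|=0.86370 <1
  x=-18.173: |R|=1.00212 >1
  x=-18.032: |R|=1.00039 >1
So |R|<1 on (-18.0000, 0).

(-18.0000,0); λ=-8 ⇒ h* = (18)/8 = 2.2500.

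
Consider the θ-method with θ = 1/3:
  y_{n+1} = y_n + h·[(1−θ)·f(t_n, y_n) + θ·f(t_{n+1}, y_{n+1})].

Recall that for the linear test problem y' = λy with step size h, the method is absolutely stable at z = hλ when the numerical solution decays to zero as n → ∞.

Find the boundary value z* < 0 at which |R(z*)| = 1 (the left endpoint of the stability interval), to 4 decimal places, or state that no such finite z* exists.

Set f=λy, z=hλ:
  y_{n+1} = y_n + z·[2/3·y_n + 1/3·y_{n+1}] ⇒ (1 − 1/3z)y_{n+1} = (1 + 2/3z)y_n
  Hence R(z) = (1 + 2/3z)/(1 − 1/3z).

Boundary: |R(x)|=1, x<0.
x=-0.77: |R|=0.3873
R=−1: 1+2/3x = −1+1/3x ⇒ -1/3x=2 ⇒ x=2/(-1/3)=-6.0000
Confirm numerically:
  x=-4.848: |R|=0.85321 <1
  x=-4.409: |R|=0.78526 <1
  x=-4.196: |R|=0.74931 <1
  x=-6.599: |R|=1.06240 >1
  x=-6.341: |R|=1.03651 >1
Interval (-6.0000, 0).

left endpoint -6.0000.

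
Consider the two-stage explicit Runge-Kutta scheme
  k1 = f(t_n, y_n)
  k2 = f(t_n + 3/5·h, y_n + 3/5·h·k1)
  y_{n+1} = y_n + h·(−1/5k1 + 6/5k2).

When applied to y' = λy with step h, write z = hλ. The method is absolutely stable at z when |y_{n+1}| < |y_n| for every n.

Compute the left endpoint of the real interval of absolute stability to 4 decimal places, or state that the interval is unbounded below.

Test eqn y'=λy, z=hλ:
  k1=λy_n ⇒ h·k1=z·y_n;  k2=λ(1+3/5z)y_n ⇒ h·k2=z(1+3/5z)y_n
  y_{n+1}/y_n = 1 − 1/5z + 6/5z(1+3/5z) = 1 + z + 18/25z²
  ⇒ R(z) = 1 + z + 18/25z².

Boundary: |R(x)|=1, x<0.
x=-1.5: |R|=1.1200
R=1: x+18/25x²=0 ⇒ x=−25/18=-1.3889; min R=1−1/(4·18/25)=0.6528>−1
Confirm numerically:
  x=-1.156: |R|=0.80616 <1
  x=-0.673: |R|=0.65311 <1
  x=-0.656: |R|=0.65384 <1
  x=-1.599: |R|=1.24190 >1
  x=-1.490: |R|=1.10847 >1
  x=-1.439: |R|=1.05192 >1
So |R|<1 on (-1.3889, 0).

z* = -1.3889.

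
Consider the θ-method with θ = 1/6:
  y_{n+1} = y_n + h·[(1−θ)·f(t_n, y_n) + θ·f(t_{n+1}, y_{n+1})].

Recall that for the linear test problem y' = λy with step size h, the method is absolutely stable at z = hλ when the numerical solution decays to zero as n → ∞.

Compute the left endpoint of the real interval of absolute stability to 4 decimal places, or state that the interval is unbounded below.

Test eqn y'=λy, z=hλ:
  y_{n+1} = y_n + z·[5/6·y_n + 1/6·y_{n+1}] ⇒ (1 − 1/6z)y_{n+1} = (1 + 5/6z)y_n
  R(z) = (1 + 5/6z)/(1 − 1/6z).

Boundary: |R(x)|=1, x<0.
x=-1.8: |R|=0.3846
R=−1: 1+5/6x = −1+1/6x ⇒ -2/3x=2 ⇒ x=2/(-2/3)=-3.0000
Confirm numerically:
  x=-2.650: |R|=0.83815 <1
  x=-1.936: |R|=0.46371 <1
  x=-1.783: |R|=0.37453 <1
  x=-1.728: |R|=0.34161 <1
  x=-3.462: |R|=1.19531 >1
  x=-3.217: |R|=1.09417 >1
  x=-3.073: |R|=1.03218 >1
Stable set (-3.0000, 0).

z* = -3.0000.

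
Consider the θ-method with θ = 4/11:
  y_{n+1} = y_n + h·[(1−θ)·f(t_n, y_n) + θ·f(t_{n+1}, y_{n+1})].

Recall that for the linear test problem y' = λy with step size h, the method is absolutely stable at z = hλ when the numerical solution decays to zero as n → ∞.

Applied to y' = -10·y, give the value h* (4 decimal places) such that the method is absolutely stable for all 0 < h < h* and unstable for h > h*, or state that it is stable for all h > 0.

Test eqn y'=λy, z=hλ:
  y_{n+1} = y_n + z·[7/11·y_n + 4/11·y_{n+1}] ⇒ (1 − 4/11z)y_{n+1} = (1 + 7/11z)y_n
  so R(z) = (1 + 7/11z)/(1 − 4/11z).

Need |R(x)|<1, x<0.
x=-0.34: |R|=0.6974
R=−1: 1+7/11x = −1+4/11x ⇒ -3/11x=2 ⇒ x=2/(-3/11)=-7.3333
Confirm numerically:
  x=-6.658: |R|=0.94616 <1
  x=-4.311: |R|=0.67898 <1
  x=-4.187: |R|=0.65983 <1
  x=-3.239: |R|=0.48727 <1
  x=-7.736: |R|=1.02880 >1
  x=-7.572: |R|=1.01734 >1
So |R|<1 on (-7.3333, 0).

(-7.3333,0); λ=-10 ⇒ h* = (22/3)/10 = 0.7333.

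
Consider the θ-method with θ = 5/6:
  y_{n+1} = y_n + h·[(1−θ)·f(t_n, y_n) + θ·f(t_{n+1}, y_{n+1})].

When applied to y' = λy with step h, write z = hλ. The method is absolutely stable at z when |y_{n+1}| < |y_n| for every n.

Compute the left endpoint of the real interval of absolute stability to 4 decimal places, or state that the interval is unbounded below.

With y'=λy (z=hλ):
  y_{n+1} = y_n + z·[1/6·y_n + 5/6·y_{n+1}] ⇒ (1 − 5/6z)y_{n+1} = (1 + 1/6z)y_n
  Hence R(z) = (1 + 1/6z)/(1 − 5/6z).

Solve |R(x)|<1 on ℝ⁻.
x=-0.5: |R|=0.6471
x=-2: |R|=0.2500
x=-10: |R|=0.0714
x=-100: |R|=0.1858
θ=5/6≥1/2 ⇒ |1+1/6x|<|1−5/6x| ∀x<0 ⇒ unbounded interval.

unbounded; (−∞, 0).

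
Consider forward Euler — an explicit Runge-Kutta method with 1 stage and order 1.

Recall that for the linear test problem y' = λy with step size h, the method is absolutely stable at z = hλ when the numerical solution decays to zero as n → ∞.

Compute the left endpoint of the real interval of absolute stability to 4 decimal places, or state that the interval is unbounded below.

Set f=λy, z=hλ:
  order 1, 1-stage ⇒ R(z)=1+z
  (e.g. R(-0.32)=0.68000, |R|=0.68000)

Need |R(x)|<1, x<0.
x=-0.32: |R|=0.6800
|R(-2.36)|=1.3600 |R(-1.94)|=0.9400 |R(-1.21)|=0.2100
Bisect:
  x_lo=-2.5111 |R|=1.5111  x_hi=-0.3460 |R|=0.6540
  mid=-1.42858 |R|=0.42858 →hi
  mid=-1.96985 |R|=0.96985 →hi
  mid=-2.24048 |R|=1.24048 →lo
  mid=-2.10516 |R|=1.10516 →lo
  mid=-2.03750 |R|=1.03750 →lo
  mid=-2.00367 |R|=1.00367 →lo
  mid=-1.98676 |R|=0.98676 →hi
  mid=-1.99522 |R|=0.99522 →hi
  ...
  [-2.00011,-1.99997] ⇒ x*=-2.0000
Stable set (-2.0000, 0).

left endpoint -2.0000.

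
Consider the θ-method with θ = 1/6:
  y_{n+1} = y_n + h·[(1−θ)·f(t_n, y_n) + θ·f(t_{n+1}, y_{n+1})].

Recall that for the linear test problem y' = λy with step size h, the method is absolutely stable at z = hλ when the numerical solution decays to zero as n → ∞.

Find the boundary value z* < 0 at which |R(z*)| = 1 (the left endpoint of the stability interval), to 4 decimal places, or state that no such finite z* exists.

Test eqn y'=λy, z=hλ:
  y_{n+1} = y_n + z·[5/6·y_n + 1/6·y_{n+1}] ⇒ (1 − 1/6z)y_{n+1} = (1 + 5/6z)y_n
  R(z) = (1 + 5/6z)/(1 − 1/6z).

Boundary: |R(x)|=1, x<0.
x=-1.3: |R|=0.0685
R=−1: 1+5/6x = −1+1/6x ⇒ -2/3x=2 ⇒ x=2/(-2/3)=-3.0000
Confirm numerically:
  x=-2.389: |R|=0.70867 <1
  x=-2.203: |R|=0.61136 <1
  x=-2.040: |R|=0.52239 <1
  x=-1.642: |R|=0.28919 <1
  x=-3.257: |R|=1.11105 >1
  x=-3.119: |R|=1.05220 >1
  x=-3.035: |R|=1.01550 >1
Interval (-3.0000, 0).

z* = -3.0000.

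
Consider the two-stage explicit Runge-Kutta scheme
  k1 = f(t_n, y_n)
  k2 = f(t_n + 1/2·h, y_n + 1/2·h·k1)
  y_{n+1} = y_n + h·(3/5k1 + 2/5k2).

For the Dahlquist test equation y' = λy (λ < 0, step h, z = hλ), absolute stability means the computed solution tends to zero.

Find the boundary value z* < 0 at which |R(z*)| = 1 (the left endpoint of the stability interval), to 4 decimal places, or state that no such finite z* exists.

left endpoint -5.0000.

Set f=λy, z=hλ:
  k1=λy_n ⇒ h·k1=z·y_n;  k2=λ(1+1/2z)y_n ⇒ h·k2=z(1+1/2z)y_n
  y_{n+1}/y_n = 1 + 3/5z + 2/5z(1+1/2z) = 1 + z + 1/5z²
  R(z) = 1 + z + 1/5z².

Need |R(x)|<1, x<0.
x=-0.37: |R|=0.6574
R=1: x+1/5x²=0 ⇒ x=−5=-5.0000; min R=1−1/(4·1/5)=-0.2500>−1
Confirm numerically:
  x=-4.971: |R|=0.97117 <1
  x=-4.927: |R|=0.92807 <1
  x=-3.580: |R|=0.01672 <1
  x=-2.165: |R|=0.22755 <1
  x=-5.455: |R|=1.49640 >1
  x=-5.233: |R|=1.24386 >1
So |R|<1 on (-5.0000, 0).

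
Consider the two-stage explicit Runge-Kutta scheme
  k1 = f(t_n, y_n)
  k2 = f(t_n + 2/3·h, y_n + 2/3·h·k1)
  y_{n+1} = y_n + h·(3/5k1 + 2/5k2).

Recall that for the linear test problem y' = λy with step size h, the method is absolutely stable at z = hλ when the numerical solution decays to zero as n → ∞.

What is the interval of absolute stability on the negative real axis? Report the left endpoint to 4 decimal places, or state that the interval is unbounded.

Test eqn y'=λy, z=hλ:
  k1=λy_n ⇒ h·k1=z·y_n;  k2=λ(1+2/3z)y_n ⇒ h·k2=z(1+2/3z)y_n
  y_{n+1}/y_n = 1 + 3/5z + 2/5z(1+2/3z) = 1 + z + 4/15z²
  Hence R(z) = 1 + z + 4/15z².

Boundary: |R(x)|=1, x<0.
x=-0.92: |R|=0.3057
R=1: x+4/15x²=0 ⇒ x=−15/4=-3.7500; min R=1−1/(4·4/15)=0.0625>−1
Confirm numerically:
  x=-3.720: |R|=0.97024 <1
  x=-2.429: |R|=0.14434 <1
  x=-2.288: |R|=0.10799 <1
  x=-3.860: |R|=1.11323 >1
  x=-3.779: |R|=1.02922 >1
  x=-3.777: |R|=1.02719 >1
Stable set (-3.7500, 0).

(-3.7500, 0).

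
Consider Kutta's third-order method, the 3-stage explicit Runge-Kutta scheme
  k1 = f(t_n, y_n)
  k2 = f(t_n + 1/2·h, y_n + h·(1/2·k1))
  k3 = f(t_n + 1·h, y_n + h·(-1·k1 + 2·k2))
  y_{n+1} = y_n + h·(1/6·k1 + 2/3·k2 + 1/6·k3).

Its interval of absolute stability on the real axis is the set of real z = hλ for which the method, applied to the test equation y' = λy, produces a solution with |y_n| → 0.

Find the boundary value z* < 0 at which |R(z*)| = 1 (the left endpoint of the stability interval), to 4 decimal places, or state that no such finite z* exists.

left endpoint -2.5127.

Set f=λy, z=hλ:
  order 3, 3-stage ⇒ R(z)=1+z+z^2/2+z^3/6
  (e.g. R(-1.61)=-0.00950, |R|=0.00950)

Solve |R(x)|<1 on ℝ⁻.
x=-1.61: |R|=0.0095
|R(-2.25)|=0.6172 |R(-1.65)|=0.0374 |R(-1.56)|=0.0241
Bisect:
  x_lo=-3.3872 |R|=3.1277  x_hi=-0.1285 |R|=0.8794
  mid=-1.75788 |R|=0.11816 →hi
  mid=-2.57256 |R|=1.10109 →lo
  mid=-2.16522 |R|=0.51296 →hi
  mid=-2.36889 |R|=0.77863 →hi
  mid=-2.47073 |R|=0.93224 →hi
  mid=-2.52164 |R|=1.01469 →lo
  mid=-2.49619 |R|=0.97298 →hi
  ...
  [-2.51289,-2.51269] ⇒ x*=-2.5127
Stable set (-2.5127, 0).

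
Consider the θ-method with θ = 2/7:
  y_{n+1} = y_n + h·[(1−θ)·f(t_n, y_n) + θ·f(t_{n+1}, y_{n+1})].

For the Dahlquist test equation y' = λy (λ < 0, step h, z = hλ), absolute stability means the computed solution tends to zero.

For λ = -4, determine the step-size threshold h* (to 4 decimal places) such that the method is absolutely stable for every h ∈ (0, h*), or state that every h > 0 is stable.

Test eqn y'=λy, z=hλ:
  y_{n+1} = y_n + z·[5/7·y_n + 2/7·y_{n+1}] ⇒ (1 − 2/7z)y_{n+1} = (1 + 5/7z)y_n
  Hence R(z) = (1 + 5/7z)/(1 − 2/7z).

Need |R(x)|<1, x<0.
x=-0.96: |R|=0.2466
R=−1: 1+5/7x = −1+2/7x ⇒ -3/7x=2 ⇒ x=2/(-3/7)=-4.6667
Confirm numerically:
  x=-4.432: |R|=0.95562 <1
  x=-4.359: |R|=0.94128 <1
  x=-2.734: |R|=0.53497 <1
  x=-4.850: |R|=1.03293 >1
  x=-4.737: |R|=1.01281 >1
Interval (-4.6667, 0).

(-4.6667,0); λ=-4 ⇒ h* = (14/3)/4 = 1.1667.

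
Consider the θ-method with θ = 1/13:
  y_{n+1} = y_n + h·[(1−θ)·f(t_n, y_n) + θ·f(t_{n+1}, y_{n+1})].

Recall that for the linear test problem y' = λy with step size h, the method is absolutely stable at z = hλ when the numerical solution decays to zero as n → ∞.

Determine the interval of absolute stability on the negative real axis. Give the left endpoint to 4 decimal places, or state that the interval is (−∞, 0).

On y'=λy, z=hλ:
  y_{n+1} = y_n + z·[12/13·y_n + 1/13·y_{n+1}] ⇒ (1 − 1/13z)y_{n+1} = (1 + 12/13z)y_n
  so R(z) = (1 + 12/13z)/(1 − 1/13z).

Boundary: |R(x)|=1, x<0.
x=-1.67: |R|=0.4799
R=−1: 1+12/13x = −1+1/13x ⇒ -11/13x=2 ⇒ x=2/(-11/13)=-2.3636
Confirm numerically:
  x=-1.864: |R|=0.63025 <1
  x=-1.600: |R|=0.42466 <1
  x=-1.425: |R|=0.28423 <1
  x=-1.187: |R|=0.08769 <1
  x=-2.581: |R|=1.15346 >1
  x=-2.563: |R|=1.14091 >1
Interval (-2.3636, 0).

z∈(-2.3636,0).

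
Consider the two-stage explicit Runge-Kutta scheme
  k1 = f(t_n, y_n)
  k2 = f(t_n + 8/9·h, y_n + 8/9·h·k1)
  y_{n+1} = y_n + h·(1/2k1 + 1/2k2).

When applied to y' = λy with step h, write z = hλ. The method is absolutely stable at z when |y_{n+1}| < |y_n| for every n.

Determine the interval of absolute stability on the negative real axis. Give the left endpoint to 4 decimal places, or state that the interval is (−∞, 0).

(-2.2500, 0).

Set f=λy, z=hλ:
  k1=λy_n ⇒ h·k1=z·y_n;  k2=λ(1+8/9z)y_n ⇒ h·k2=z(1+8/9z)y_n
  y_{n+1}/y_n = 1 + 1/2z + 1/2z(1+8/9z) = 1 + z + 4/9z²
  Hence R(z) = 1 + z + 4/9z².

Solve |R(x)|<1 on ℝ⁻.
x=-1.32: |R|=0.4544
R=1: x+4/9x²=0 ⇒ x=−9/4=-2.2500; min R=1−1/(4·4/9)=0.4375>−1
Confirm numerically:
  x=-2.133: |R|=0.88908 <1
  x=-1.828: |R|=0.65715 <1
  x=-1.486: |R|=0.49542 <1
  x=-1.189: |R|=0.43932 <1
  x=-2.847: |R|=1.75540 >1
  x=-2.504: |R|=1.28267 >1
Stable set (-2.2500, 0).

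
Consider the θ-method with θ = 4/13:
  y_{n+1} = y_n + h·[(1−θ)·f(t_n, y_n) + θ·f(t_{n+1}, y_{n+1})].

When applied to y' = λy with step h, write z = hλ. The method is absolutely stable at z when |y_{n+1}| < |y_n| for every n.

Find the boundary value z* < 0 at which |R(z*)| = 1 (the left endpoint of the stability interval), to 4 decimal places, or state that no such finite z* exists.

left endpoint -5.2000.

With y'=λy (z=hλ):
  y_{n+1} = y_n + z·[9/13·y_n + 4/13·y_{n+1}] ⇒ (1 − 4/13z)y_{n+1} = (1 + 9/13z)y_n
  so R(z) = (1 + 9/13z)/(1 − 4/13z).

Find x<0 with |R(x)|<1.
x=-1.71: |R|=0.1205
R=−1: 1+9/13x = −1+4/13x ⇒ -5/13x=2 ⇒ x=2/(-5/13)=-5.2000
Confirm numerically:
  x=-4.347: |R|=0.85965 <1
  x=-4.313: |R|=0.85340 <1
  x=-3.928: |R|=0.77849 <1
  x=-3.812: |R|=0.75432 <1
  x=-5.626: |R|=1.05999 >1
  x=-5.404: |R|=1.02947 >1
Stable set (-5.2000, 0).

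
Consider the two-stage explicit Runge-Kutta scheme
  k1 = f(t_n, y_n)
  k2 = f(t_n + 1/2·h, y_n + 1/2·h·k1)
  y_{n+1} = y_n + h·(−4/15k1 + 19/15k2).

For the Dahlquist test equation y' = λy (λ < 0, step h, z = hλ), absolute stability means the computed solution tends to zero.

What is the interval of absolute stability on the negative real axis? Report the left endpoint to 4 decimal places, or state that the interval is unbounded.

On y'=λy, z=hλ:
  k1=λy_n ⇒ h·k1=z·y_n;  k2=λ(1+1/2z)y_n ⇒ h·k2=z(1+1/2z)y_n
  y_{n+1}/y_n = 1 − 4/15z + 19/15z(1+1/2z) = 1 + z + 19/30z²
  Hence R(z) = 1 + z + 19/30z².

Solve |R(x)|<1 on ℝ⁻.
x=-0.36: |R|=0.7221
R=1: x+19/30x²=0 ⇒ x=−30/19=-1.5789; min R=1−1/(4·19/30)=0.6053>−1
Confirm numerically:
  x=-1.554: |R|=0.97545 <1
  x=-1.434: |R|=0.86836 <1
  x=-0.848: |R|=0.60743 <1
  x=-2.141: |R|=1.76212 >1
  x=-1.677: |R|=1.10414 >1
  x=-1.621: |R|=1.04317 >1
Stable set (-1.5789, 0).

z∈(-1.5789,0).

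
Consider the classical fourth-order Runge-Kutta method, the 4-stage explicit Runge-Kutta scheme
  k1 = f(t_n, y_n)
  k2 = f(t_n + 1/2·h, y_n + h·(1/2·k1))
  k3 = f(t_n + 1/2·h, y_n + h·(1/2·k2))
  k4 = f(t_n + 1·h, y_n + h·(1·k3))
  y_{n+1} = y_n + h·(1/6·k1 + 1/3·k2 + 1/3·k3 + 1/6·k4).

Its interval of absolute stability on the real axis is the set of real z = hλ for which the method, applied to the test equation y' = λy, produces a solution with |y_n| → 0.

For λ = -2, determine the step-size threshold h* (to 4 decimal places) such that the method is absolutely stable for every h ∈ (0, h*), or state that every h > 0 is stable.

(-2.7853,0); λ=-2 ⇒ h* = 1.3926.

On y'=λy, z=hλ:
  order 4, 4-stage ⇒ R(z)=1+z+z^2/2+z^3/6+z^4/24
  (e.g. R(-0.52)=0.59481, |R|=0.59481)

Solve |R(x)|<1 on ℝ⁻.
x=-0.52: |R|=0.5948
|R(-1.9)|=0.3048 |R(-1.68)|=0.2728 |R(-1.51)|=0.2728
Bisect:
  x_lo=-3.2981 |R|=2.0913  x_hi=-0.3059 |R|=0.7365
  mid=-1.80197 |R|=0.28570 →hi
  mid=-2.55002 |R|=0.69948 →hi
  mid=-2.92404 |R|=1.23015 →lo
  mid=-2.73703 |R|=0.92964 →hi
  mid=-2.83054 |R|=1.07038 →lo
  mid=-2.78378 |R|=0.99773 →hi
  mid=-2.80716 |R|=1.03347 →lo
  mid=-2.79547 |R|=1.01545 →lo
  mid=-2.78963 |R|=1.00655 →lo
  ...
  [-2.78543,-2.78524] ⇒ x*=-2.7853
So |R|<1 on (-2.7853, 0).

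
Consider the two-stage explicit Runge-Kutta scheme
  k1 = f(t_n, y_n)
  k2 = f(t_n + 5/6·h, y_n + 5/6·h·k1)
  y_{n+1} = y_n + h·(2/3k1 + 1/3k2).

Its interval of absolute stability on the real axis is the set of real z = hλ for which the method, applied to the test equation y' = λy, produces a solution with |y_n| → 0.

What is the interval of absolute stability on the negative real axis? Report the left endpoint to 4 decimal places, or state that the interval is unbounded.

On y'=λy, z=hλ:
  k1=λy_n ⇒ h·k1=z·y_n;  k2=λ(1+5/6z)y_n ⇒ h·k2=z(1+5/6z)y_n
  y_{n+1}/y_n = 1 + 2/3z + 1/3z(1+5/6z) = 1 + z + 5/18z²
  so R(z) = 1 + z + 5/18z².

Solve |R(x)|<1 on ℝ⁻.
x=-0.47: |R|=0.5914
R=1: x+5/18x²=0 ⇒ x=−18/5=-3.6000; min R=1−1/(4·5/18)=0.1000>−1
Confirm numerically:
  x=-3.573: |R|=0.97320 <1
  x=-2.925: |R|=0.45156 <1
  x=-2.452: |R|=0.21808 <1
  x=-1.763: |R|=0.10038 <1
  x=-4.069: |R|=1.53010 >1
  x=-4.016: |R|=1.46407 >1
Stable set (-3.6000, 0).

z∈(-3.6000,0).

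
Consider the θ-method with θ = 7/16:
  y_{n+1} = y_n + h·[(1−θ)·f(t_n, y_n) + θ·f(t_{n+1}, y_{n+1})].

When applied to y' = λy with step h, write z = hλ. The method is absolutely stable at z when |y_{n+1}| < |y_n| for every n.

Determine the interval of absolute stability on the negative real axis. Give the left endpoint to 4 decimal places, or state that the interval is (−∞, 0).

(-16.0000, 0).

Test eqn y'=λy, z=hλ:
  y_{n+1} = y_n + z·[9/16·y_n + 7/16·y_{n+1}] ⇒ (1 − 7/16z)y_{n+1} = (1 + 9/16z)y_n
  R(z) = (1 + 9/16z)/(1 − 7/16z).

Boundary: |R(x)|=1, x<0.
x=-0.54: |R|=0.5632
R=−1: 1+9/16x = −1+7/16x ⇒ -1/8x=2 ⇒ x=2/(-1/8)=-16.0000
Confirm numerically:
  x=-15.031: |R|=0.98401 <1
  x=-13.533: |R|=0.95544 <1
  x=-12.062: |R|=0.92158 <1
  x=-9.504: |R|=0.84257 <1
  x=-16.562: |R|=1.00852 >1
  x=-16.353: |R|=1.00541 >1
Interval (-16.0000, 0).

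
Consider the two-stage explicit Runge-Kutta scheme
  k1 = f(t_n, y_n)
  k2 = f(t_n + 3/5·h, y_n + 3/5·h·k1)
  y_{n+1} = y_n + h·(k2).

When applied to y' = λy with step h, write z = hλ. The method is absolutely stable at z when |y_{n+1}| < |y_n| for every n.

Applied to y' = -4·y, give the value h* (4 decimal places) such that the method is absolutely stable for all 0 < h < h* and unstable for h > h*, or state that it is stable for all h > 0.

(-1.6667,0); λ=-4 ⇒ h* = (5/3)/4 = 0.4167.

Set f=λy, z=hλ:
  k1=λy_n ⇒ h·k1=z·y_n;  k2=λ(1+3/5z)y_n ⇒ h·k2=z(1+3/5z)y_n
  y_{n+1}/y_n = 1 + z(1+3/5z) = 1 + z + 3/5z²
  R(z) = 1 + z + 3/5z².

Solve |R(x)|<1 on ℝ⁻.
x=-1.52: |R|=0.8662
R=1: x+3/5x²=0 ⇒ x=−5/3=-1.6667; min R=1−1/(4·3/5)=0.5833>−1
Confirm numerically:
  x=-1.634: |R|=0.96797 <1
  x=-1.431: |R|=0.79766 <1
  x=-1.381: |R|=0.76330 <1
  x=-2.155: |R|=1.63141 >1
  x=-1.863: |R|=1.21946 >1
Interval (-1.6667, 0).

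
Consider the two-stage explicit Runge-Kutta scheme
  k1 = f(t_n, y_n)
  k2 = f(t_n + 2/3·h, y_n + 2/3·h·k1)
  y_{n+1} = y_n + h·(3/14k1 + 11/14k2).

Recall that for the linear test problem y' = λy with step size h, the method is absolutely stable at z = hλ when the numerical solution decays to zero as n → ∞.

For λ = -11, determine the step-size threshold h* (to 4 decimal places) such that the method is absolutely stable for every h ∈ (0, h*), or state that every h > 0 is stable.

(-1.9091,0); λ=-11 ⇒ h* = (21/11)/11 = 0.1736.

With y'=λy (z=hλ):
  k1=λy_n ⇒ h·k1=z·y_n;  k2=λ(1+2/3z)y_n ⇒ h·k2=z(1+2/3z)y_n
  y_{n+1}/y_n = 1 + 3/14z + 11/14z(1+2/3z) = 1 + z + 11/21z²
  R(z) = 1 + z + 11/21z².

Boundary: |R(x)|=1, x<0.
x=-0.51: |R|=0.6262
R=1: x+11/21x²=0 ⇒ x=−21/11=-1.9091; min R=1−1/(4·11/21)=0.5227>−1
Confirm numerically:
  x=-1.521: |R|=0.69080 <1
  x=-1.376: |R|=0.61577 <1
  x=-0.936: |R|=0.52291 <1
  x=-2.456: |R|=1.70359 >1
  x=-2.452: |R|=1.69730 >1
Interval (-1.9091, 0).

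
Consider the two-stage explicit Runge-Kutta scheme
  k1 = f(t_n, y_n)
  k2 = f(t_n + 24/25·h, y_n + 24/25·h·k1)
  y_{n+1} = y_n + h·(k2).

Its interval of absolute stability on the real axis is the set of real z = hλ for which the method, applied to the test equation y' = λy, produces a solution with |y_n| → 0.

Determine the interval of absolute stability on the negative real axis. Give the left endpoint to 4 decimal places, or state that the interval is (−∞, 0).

z∈(-1.0417,0).

Test eqn y'=λy, z=hλ:
  k1=λy_n ⇒ h·k1=z·y_n;  k2=λ(1+24/25z)y_n ⇒ h·k2=z(1+24/25z)y_n
  y_{n+1}/y_n = 1 + z(1+24/25z) = 1 + z + 24/25z²
  Hence R(z) = 1 + z + 24/25z².

Find x<0 with |R(x)|<1.
x=-1.39: |R|=1.4648
R=1: x+24/25x²=0 ⇒ x=−25/24=-1.0417; min R=1−1/(4·24/25)=0.7396>−1
Confirm numerically:
  x=-0.880: |R|=0.86342 <1
  x=-0.876: |R|=0.86068 <1
  x=-0.640: |R|=0.75322 <1
  x=-0.488: |R|=0.74062 <1
  x=-1.560: |R|=1.77626 >1
  x=-1.238: |R|=1.23334 >1
  x=-1.123: |R|=1.08768 >1
Interval (-1.0417, 0).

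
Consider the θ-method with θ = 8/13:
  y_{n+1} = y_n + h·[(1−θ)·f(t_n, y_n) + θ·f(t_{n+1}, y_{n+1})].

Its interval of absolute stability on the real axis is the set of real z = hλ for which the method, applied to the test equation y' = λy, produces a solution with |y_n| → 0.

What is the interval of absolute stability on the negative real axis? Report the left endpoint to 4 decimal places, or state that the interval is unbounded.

(−∞, 0) — no finite endpoint.

With y'=λy (z=hλ):
  y_{n+1} = y_n + z·[5/13·y_n + 8/13·y_{n+1}] ⇒ (1 − 8/13z)y_{n+1} = (1 + 5/13z)y_n
  Hence R(z) = (1 + 5/13z)/(1 − 8/13z).

Boundary: |R(x)|=1, x<0.
x=-0.85: |R|=0.4419
x=-2: |R|=0.1034
x=-10: |R|=0.3978
x=-100: |R|=0.5990
θ=8/13≥1/2 ⇒ |1+5/13x|<|1−8/13x| ∀x<0 ⇒ interval (−∞,0).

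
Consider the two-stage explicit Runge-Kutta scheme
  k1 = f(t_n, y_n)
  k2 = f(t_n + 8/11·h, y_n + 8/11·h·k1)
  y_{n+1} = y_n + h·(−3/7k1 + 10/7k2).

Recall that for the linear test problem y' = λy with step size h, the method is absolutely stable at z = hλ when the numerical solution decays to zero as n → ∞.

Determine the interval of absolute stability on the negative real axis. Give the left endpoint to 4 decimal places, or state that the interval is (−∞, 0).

z∈(-0.9625,0).

Set f=λy, z=hλ:
  k1=λy_n ⇒ h·k1=z·y_n;  k2=λ(1+8/11z)y_n ⇒ h·k2=z(1+8/11z)y_n
  y_{n+1}/y_n = 1 − 3/7z + 10/7z(1+8/11z) = 1 + z + 80/77z²
  Hence R(z) = 1 + z + 80/77z².

Boundary: |R(x)|=1, x<0.
x=-0.86: |R|=0.9084
R=1: x+80/77x²=0 ⇒ x=−77/80=-0.9625; min R=1−1/(4·80/77)=0.7594>−1
Confirm numerically:
  x=-0.880: |R|=0.92457 <1
  x=-0.778: |R|=0.85087 <1
  x=-0.680: |R|=0.80042 <1
  x=-0.542: |R|=0.76321 <1
  x=-1.308: |R|=1.46952 >1
  x=-1.261: |R|=1.39107 >1
  x=-1.093: |R|=1.14819 >1
So |R|<1 on (-0.9625, 0).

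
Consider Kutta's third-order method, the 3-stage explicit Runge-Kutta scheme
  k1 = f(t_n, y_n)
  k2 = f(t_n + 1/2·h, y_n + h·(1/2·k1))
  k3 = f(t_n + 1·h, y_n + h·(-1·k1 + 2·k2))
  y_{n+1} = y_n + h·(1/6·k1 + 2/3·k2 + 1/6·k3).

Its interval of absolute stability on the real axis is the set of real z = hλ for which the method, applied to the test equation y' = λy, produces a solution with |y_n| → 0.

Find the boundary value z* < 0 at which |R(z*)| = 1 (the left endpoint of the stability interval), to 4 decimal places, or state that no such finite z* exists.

left endpoint -2.5127.

With y'=λy (z=hλ):
  order 3, 3-stage ⇒ R(z)=1+z+z^2/2+z^3/6
  (e.g. R(-0.47)=0.62315, |R|=0.62315)

Need |R(x)|<1, x<0.
x=-0.47: |R|=0.6231
|R(-2.3)|=0.6828 |R(-1.77)|=0.1278 |R(-1.18)|=0.2424
Bisect:
  x_lo=-3.3045 |R|=2.8588  x_hi=-0.1651 |R|=0.8478
  mid=-1.73484 |R|=0.10022 →hi
  mid=-2.51969 |R|=1.01146 →lo
  mid=-2.12727 |R|=0.46904 →hi
  mid=-2.32348 |R|=0.71478 →hi
  mid=-2.42159 |R|=0.85628 →hi
  mid=-2.47064 |R|=0.93210 →hi
  mid=-2.49517 |R|=0.97133 →hi
  mid=-2.50743 |R|=0.99128 →hi
  mid=-2.51356 |R|=1.00134 →lo
  mid=-2.51050 |R|=0.99631 →hi
  ...
  [-2.51280,-2.51260] ⇒ x*=-2.5127
Interval (-2.5127, 0).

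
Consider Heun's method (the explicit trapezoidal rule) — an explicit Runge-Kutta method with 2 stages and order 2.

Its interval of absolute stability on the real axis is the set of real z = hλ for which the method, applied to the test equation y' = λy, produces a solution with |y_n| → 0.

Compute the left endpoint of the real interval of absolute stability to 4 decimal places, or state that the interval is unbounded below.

With y'=λy (z=hλ):
  order 2, 2-stage ⇒ R(z)=1+z+z^2/2
  (e.g. R(-1.4)=0.58000, |R|=0.58000)

Find x<0 with |R(x)|<1.
x=-1.4: |R|=0.5800
|R(-1.7)|=0.7450 |R(-0.66)|=0.5578 |R(-0.64)|=0.5648
Bisect:
  x_lo=-2.7177 |R|=1.9753  x_hi=-0.1048 |R|=0.9007
  mid=-1.41129 |R|=0.58458 →hi
  mid=-2.06451 |R|=1.06659 →lo
  mid=-1.73790 |R|=0.77225 →hi
  mid=-1.90121 |R|=0.90609 →hi
  mid=-1.98286 |R|=0.98301 →hi
  mid=-2.02369 |R|=1.02397 →lo
  mid=-2.00327 |R|=1.00328 →lo
  mid=-1.99307 |R|=0.99309 →hi
  mid=-1.99817 |R|=0.99817 →hi
  ...
  [-2.00008,-1.99992] ⇒ x*=-2.0000
Stable set (-2.0000, 0).

left endpoint -2.0000.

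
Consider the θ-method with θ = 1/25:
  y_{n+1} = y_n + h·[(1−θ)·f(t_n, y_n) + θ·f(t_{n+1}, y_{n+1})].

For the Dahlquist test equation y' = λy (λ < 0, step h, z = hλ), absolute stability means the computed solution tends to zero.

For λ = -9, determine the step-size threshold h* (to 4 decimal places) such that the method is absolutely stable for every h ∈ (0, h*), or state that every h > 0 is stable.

(-2.1739,0); λ=-9 ⇒ h* = (50/23)/9 = 0.2415.

Set f=λy, z=hλ:
  y_{n+1} = y_n + z·[24/25·y_n + 1/25·y_{n+1}] ⇒ (1 − 1/25z)y_{n+1} = (1 + 24/25z)y_n
  Hence R(z) = (1 + 24/25z)/(1 − 1/25z).

Need |R(x)|<1, x<0.
x=-1.18: |R|=0.1268
R=−1: 1+24/25x = −1+1/25x ⇒ -23/25x=2 ⇒ x=2/(-23/25)=-2.1739
Confirm numerically:
  x=-1.892: |R|=0.75889 <1
  x=-1.152: |R|=0.10125 <1
  x=-1.107: |R|=0.06006 <1
  x=-2.497: |R|=1.27025 >1
  x=-2.318: |R|=1.12131 >1
Stable set (-2.1739, 0).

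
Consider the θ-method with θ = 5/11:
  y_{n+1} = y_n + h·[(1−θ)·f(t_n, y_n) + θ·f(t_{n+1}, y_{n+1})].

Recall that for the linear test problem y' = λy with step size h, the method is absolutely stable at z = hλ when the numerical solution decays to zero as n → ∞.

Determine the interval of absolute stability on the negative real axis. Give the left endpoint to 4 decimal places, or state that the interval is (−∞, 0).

Test eqn y'=λy, z=hλ:
  y_{n+1} = y_n + z·[6/11·y_n + 5/11·y_{n+1}] ⇒ (1 − 5/11z)y_{n+1} = (1 + 6/11z)y_n
  R(z) = (1 + 6/11z)/(1 − 5/11z).

Solve |R(x)|<1 on ℝ⁻.
x=-0.61: |R|=0.5224
R=−1: 1+6/11x = −1+5/11x ⇒ -1/11x=2 ⇒ x=2/(-1/11)=-22.0000
Confirm numerically:
  x=-18.861: |R|=0.97019 <1
  x=-12.270: |R|=0.86551 <1
  x=-11.860: |R|=0.85576 <1
  x=-10.818: |R|=0.82821 <1
  x=-22.252: |R|=1.00206 >1
  x=-22.078: |R|=1.00064 >1
Stable set (-22.0000, 0).

z∈(-22.0000,0).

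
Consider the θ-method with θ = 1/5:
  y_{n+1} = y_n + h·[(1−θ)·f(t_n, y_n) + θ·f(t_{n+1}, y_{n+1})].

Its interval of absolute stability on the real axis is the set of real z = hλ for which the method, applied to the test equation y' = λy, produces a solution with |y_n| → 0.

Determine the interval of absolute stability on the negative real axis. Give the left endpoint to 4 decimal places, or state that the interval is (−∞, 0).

On y'=λy, z=hλ:
  y_{n+1} = y_n + z·[4/5·y_n + 1/5·y_{n+1}] ⇒ (1 − 1/5z)y_{n+1} = (1 + 4/5z)y_n
  R(z) = (1 + 4/5z)/(1 − 1/5z).

Boundary: |R(x)|=1, x<0.
x=-0.76: |R|=0.3403
R=−1: 1+4/5x = −1+1/5x ⇒ -3/5x=2 ⇒ x=2/(-3/5)=-3.3333
Confirm numerically:
  x=-2.618: |R|=0.71830 <1
  x=-2.548: |R|=0.68786 <1
  x=-2.421: |R|=0.63118 <1
  x=-2.180: |R|=0.51811 <1
  x=-3.914: |R|=1.19542 >1
  x=-3.642: |R|=1.10715 >1
  x=-3.597: |R|=1.09201 >1
Stable set (-3.3333, 0).

z∈(-3.3333,0).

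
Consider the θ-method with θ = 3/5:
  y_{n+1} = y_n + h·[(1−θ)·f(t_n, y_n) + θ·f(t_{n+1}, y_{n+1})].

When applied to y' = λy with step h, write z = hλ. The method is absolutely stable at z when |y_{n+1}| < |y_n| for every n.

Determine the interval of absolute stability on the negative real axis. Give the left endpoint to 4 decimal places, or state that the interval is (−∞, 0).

Test eqn y'=λy, z=hλ:
  y_{n+1} = y_n + z·[2/5·y_n + 3/5·y_{n+1}] ⇒ (1 − 3/5z)y_{n+1} = (1 + 2/5z)y_n
  Hence R(z) = (1 + 2/5z)/(1 − 3/5z).

Boundary: |R(x)|=1, x<0.
x=-1.18: |R|=0.3091
x=-2: |R|=0.0909
x=-10: |R|=0.4286
x=-100: |R|=0.6393
θ=3/5≥1/2 ⇒ |1+2/5x|<|1−3/5x| ∀x<0 ⇒ unbounded interval.

interval (−∞, 0).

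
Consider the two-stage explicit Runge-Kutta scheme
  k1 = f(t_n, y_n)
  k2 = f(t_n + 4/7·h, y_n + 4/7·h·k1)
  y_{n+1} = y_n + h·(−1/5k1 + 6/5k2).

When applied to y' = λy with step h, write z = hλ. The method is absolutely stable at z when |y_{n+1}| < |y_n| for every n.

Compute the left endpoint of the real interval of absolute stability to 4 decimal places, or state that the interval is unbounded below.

left endpoint -1.4583.

Test eqn y'=λy, z=hλ:
  k1=λy_n ⇒ h·k1=z·y_n;  k2=λ(1+4/7z)y_n ⇒ h·k2=z(1+4/7z)y_n
  y_{n+1}/y_n = 1 − 1/5z + 6/5z(1+4/7z) = 1 + z + 24/35z²
  ⇒ R(z) = 1 + z + 24/35z².

Find x<0 with |R(x)|<1.
x=-1.44: |R|=0.9819
R=1: x+24/35x²=0 ⇒ x=−35/24=-1.4583; min R=1−1/(4·24/35)=0.6354>−1
Confirm numerically:
  x=-1.324: |R|=0.87804 <1
  x=-1.292: |R|=0.85264 <1
  x=-1.286: |R|=0.84803 <1
  x=-0.915: |R|=0.65910 <1
  x=-1.952: |R|=1.66078 >1
  x=-1.847: |R|=1.49225 >1
  x=-1.577: |R|=1.12832 >1
So |R|<1 on (-1.4583, 0).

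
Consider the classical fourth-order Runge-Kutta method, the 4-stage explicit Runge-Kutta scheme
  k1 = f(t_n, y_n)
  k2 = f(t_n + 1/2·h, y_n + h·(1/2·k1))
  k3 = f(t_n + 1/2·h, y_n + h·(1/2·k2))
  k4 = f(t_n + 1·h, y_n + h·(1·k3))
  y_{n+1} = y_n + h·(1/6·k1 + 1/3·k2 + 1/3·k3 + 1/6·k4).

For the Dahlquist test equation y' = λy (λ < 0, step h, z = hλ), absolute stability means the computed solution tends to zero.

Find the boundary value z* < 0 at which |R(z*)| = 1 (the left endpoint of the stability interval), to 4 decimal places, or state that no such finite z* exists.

Set f=λy, z=hλ:
  order 4, 4-stage ⇒ R(z)=1+z+z^2/2+z^3/6+z^4/24
  (e.g. R(-1.65)=0.27140, |R|=0.27140)

Solve |R(x)|<1 on ℝ⁻.
x=-1.65: |R|=0.2714
|R(-2.36)|=0.5266 |R(-1.92)|=0.3098 |R(-0.62)|=0.5386
Bisect:
  x_lo=-3.3354 |R|=2.1994  x_hi=-0.3760 |R|=0.6867
  mid=-1.85567 |R|=0.29516 →hi
  mid=-2.59552 |R|=0.74960 →hi
  mid=-2.96544 |R|=1.30736 →lo
  mid=-2.78048 |R|=0.99276 →hi
  mid=-2.87296 |R|=1.14042 →lo
  mid=-2.82672 |R|=1.06427 →lo
  mid=-2.80360 |R|=1.02795 →lo
  mid=-2.79204 |R|=1.01022 →lo
  mid=-2.78626 |R|=1.00145 →lo
  ...
  [-2.78535,-2.78517] ⇒ x*=-2.7853
So |R|<1 on (-2.7853, 0).

z* = -2.7853.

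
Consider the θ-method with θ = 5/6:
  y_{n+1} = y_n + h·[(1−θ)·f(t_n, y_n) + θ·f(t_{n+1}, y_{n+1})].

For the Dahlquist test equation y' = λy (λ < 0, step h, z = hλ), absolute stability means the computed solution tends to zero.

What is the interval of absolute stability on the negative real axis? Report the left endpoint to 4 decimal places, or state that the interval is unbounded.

(−∞, 0) — no finite endpoint.

With y'=λy (z=hλ):
  y_{n+1} = y_n + z·[1/6·y_n + 5/6·y_{n+1}] ⇒ (1 − 5/6z)y_{n+1} = (1 + 1/6z)y_n
  so R(z) = (1 + 1/6z)/(1 − 5/6z).

Find x<0 with |R(x)|<1.
x=-0.83: |R|=0.5094
x=-2: |R|=0.2500
x=-10: |R|=0.0714
x=-100: |R|=0.1858
θ=5/6≥1/2 ⇒ |1+1/6x|<|1−5/6x| ∀x<0 ⇒ interval (−∞,0).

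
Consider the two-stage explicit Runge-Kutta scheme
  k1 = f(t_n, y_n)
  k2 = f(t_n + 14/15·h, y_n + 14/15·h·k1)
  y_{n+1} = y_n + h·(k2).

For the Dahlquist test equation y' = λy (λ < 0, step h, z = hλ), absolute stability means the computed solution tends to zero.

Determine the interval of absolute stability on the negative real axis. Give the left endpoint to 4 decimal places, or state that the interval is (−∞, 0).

Set f=λy, z=hλ:
  k1=λy_n ⇒ h·k1=z·y_n;  k2=λ(1+14/15z)y_n ⇒ h·k2=z(1+14/15z)y_n
  y_{n+1}/y_n = 1 + z(1+14/15z) = 1 + z + 14/15z²
  Hence R(z) = 1 + z + 14/15z².

Find x<0 with |R(x)|<1.
x=-0.34: |R|=0.7679
R=1: x+14/15x²=0 ⇒ x=−15/14=-1.0714; min R=1−1/(4·14/15)=0.7321>−1
Confirm numerically:
  x=-0.912: |R|=0.86429 <1
  x=-0.871: |R|=0.83706 <1
  x=-0.637: |R|=0.74172 <1
  x=-0.508: |R|=0.73286 <1
  x=-1.445: |R|=1.50382 >1
  x=-1.369: |R|=1.38022 >1
Stable set (-1.0714, 0).

(-1.0714, 0).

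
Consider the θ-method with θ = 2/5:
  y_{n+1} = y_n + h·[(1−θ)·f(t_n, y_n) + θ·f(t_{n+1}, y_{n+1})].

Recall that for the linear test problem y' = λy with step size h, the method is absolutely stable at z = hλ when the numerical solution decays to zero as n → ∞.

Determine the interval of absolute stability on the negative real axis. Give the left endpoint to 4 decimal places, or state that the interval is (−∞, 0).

Set f=λy, z=hλ:
  y_{n+1} = y_n + z·[3/5·y_n + 2/5·y_{n+1}] ⇒ (1 − 2/5z)y_{n+1} = (1 + 3/5z)y_n
  so R(z) = (1 + 3/5z)/(1 − 2/5z).

Need |R(x)|<1, x<0.
x=-1.48: |R|=0.0704
R=−1: 1+3/5x = −1+2/5x ⇒ -1/5x=2 ⇒ x=2/(-1/5)=-10.0000
Confirm numerically:
  x=-7.993: |R|=0.90436 <1
  x=-6.459: |R|=0.80238 <1
  x=-6.374: |R|=0.79570 <1
  x=-10.568: |R|=1.02173 >1
  x=-10.567: |R|=1.02170 >1
  x=-10.053: |R|=1.00211 >1
Interval (-10.0000, 0).

(-10.0000, 0).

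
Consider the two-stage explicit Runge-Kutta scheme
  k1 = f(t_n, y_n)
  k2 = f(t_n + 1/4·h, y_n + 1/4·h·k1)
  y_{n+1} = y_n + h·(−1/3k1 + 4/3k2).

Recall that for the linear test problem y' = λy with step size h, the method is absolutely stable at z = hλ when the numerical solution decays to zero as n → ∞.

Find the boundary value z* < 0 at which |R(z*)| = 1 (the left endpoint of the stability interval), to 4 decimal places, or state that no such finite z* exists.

With y'=λy (z=hλ):
  k1=λy_n ⇒ h·k1=z·y_n;  k2=λ(1+1/4z)y_n ⇒ h·k2=z(1+1/4z)y_n
  y_{n+1}/y_n = 1 − 1/3z + 4/3z(1+1/4z) = 1 + z + 1/3z²
  Hence R(z) = 1 + z + 1/3z².

Boundary: |R(x)|=1, x<0.
x=-1.71: |R|=0.2647
R=1: x+1/3x²=0 ⇒ x=−3=-3.0000; min R=1−1/(4·1/3)=0.2500>−1
Confirm numerically:
  x=-2.948: |R|=0.94890 <1
  x=-2.455: |R|=0.55401 <1
  x=-2.193: |R|=0.41008 <1
  x=-3.577: |R|=1.68798 >1
  x=-3.182: |R|=1.19304 >1
  x=-3.104: |R|=1.10761 >1
Stable set (-3.0000, 0).

left endpoint -3.0000.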